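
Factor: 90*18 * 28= 45360 = 2^4*3^4*5^1*7^1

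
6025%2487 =1051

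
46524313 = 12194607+34329706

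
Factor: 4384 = 2^5*137^1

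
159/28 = 159/28=5.68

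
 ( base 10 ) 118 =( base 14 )86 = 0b1110110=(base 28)46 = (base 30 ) 3s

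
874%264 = 82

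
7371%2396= 183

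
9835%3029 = 748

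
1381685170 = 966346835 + 415338335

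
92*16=1472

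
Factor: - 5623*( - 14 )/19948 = 2^( - 1)*7^1*4987^( - 1 )*5623^1 = 39361/9974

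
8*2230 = 17840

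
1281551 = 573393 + 708158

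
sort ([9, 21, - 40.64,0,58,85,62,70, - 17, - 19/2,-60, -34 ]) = [ - 60, - 40.64 , - 34,-17,-19/2, 0,  9, 21,58, 62,70,  85]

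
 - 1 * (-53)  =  53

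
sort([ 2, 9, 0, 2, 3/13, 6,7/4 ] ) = [ 0,3/13,7/4, 2, 2, 6, 9 ]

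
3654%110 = 24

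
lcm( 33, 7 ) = 231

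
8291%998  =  307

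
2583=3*861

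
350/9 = 38+8/9 = 38.89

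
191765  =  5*38353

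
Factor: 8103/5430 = 2^( - 1 )*5^( - 1)*37^1*73^1 * 181^(-1) = 2701/1810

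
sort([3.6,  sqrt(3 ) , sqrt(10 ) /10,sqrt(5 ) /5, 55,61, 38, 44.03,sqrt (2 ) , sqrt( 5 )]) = [ sqrt( 10 ) /10,sqrt(5 )/5, sqrt( 2),sqrt( 3), sqrt(5 ),  3.6,38, 44.03,55, 61]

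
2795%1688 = 1107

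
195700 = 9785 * 20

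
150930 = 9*16770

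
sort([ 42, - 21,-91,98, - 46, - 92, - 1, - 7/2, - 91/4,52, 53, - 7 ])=[ - 92, - 91, - 46, - 91/4, - 21, - 7, - 7/2,  -  1, 42, 52, 53,98 ] 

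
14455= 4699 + 9756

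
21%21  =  0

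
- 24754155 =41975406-66729561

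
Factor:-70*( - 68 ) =4760 = 2^3*5^1*7^1*17^1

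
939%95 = 84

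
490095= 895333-405238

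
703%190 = 133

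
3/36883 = 3/36883 = 0.00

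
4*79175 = 316700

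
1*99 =99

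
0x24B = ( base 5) 4322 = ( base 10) 587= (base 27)LK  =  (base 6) 2415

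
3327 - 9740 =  - 6413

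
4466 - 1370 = 3096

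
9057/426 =3019/142 = 21.26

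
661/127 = 661/127 =5.20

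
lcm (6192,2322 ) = 18576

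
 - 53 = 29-82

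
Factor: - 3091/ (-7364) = 2^( -2 )*7^ ( - 1) * 11^1*263^(- 1) * 281^1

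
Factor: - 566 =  - 2^1*283^1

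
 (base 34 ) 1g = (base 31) 1j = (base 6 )122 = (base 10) 50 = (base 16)32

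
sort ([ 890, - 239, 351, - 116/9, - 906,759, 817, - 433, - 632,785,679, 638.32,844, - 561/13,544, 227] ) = [ -906, - 632,  -  433, - 239, - 561/13,- 116/9,  227 , 351,  544, 638.32,679 , 759,785, 817 , 844 , 890 ] 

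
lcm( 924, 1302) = 28644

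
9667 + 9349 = 19016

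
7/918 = 7/918= 0.01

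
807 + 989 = 1796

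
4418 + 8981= 13399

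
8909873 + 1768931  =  10678804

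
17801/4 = 4450+1/4 =4450.25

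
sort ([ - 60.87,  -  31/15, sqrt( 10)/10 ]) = [ - 60.87, - 31/15,sqrt( 10 )/10]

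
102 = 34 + 68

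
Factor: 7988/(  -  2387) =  - 2^2*7^(-1 )*11^( - 1 )*31^(-1)*1997^1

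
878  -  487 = 391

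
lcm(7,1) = 7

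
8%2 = 0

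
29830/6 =14915/3 = 4971.67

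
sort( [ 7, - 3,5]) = [-3,5, 7]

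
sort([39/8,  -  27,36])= [  -  27,39/8,36 ]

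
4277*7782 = 33283614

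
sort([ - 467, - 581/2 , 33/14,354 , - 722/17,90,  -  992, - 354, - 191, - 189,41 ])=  [ - 992, - 467, - 354 , - 581/2, - 191, - 189, - 722/17, 33/14,41, 90 , 354]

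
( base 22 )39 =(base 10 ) 75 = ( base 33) 29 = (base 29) 2H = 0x4b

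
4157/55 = 75+32/55 = 75.58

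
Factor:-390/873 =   -  2^1*3^ ( - 1) * 5^1*13^1*97^(  -  1) = - 130/291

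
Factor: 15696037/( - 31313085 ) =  - 3^( - 1)*5^( - 1)*7^1 * 2087539^( - 1)*2242291^1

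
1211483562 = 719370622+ 492112940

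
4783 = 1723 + 3060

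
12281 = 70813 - 58532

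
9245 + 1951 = 11196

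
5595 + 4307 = 9902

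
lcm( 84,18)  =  252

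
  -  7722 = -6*1287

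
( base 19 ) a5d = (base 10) 3718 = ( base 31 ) 3qt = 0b111010000110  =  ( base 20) 95i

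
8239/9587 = 8239/9587 = 0.86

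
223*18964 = 4228972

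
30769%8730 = 4579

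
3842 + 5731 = 9573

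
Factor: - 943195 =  - 5^1 * 11^2*1559^1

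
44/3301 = 44/3301  =  0.01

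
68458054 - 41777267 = 26680787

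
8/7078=4/3539 = 0.00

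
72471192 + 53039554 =125510746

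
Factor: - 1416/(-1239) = 2^3*7^(-1 ) = 8/7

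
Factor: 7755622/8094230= 5^( -1)*7^2 * 79139^1*809423^ (-1)=3877811/4047115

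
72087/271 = 266 + 1/271  =  266.00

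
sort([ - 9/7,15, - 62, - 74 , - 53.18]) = [-74, - 62, - 53.18,  -  9/7,15] 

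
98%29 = 11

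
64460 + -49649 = 14811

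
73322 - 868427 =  - 795105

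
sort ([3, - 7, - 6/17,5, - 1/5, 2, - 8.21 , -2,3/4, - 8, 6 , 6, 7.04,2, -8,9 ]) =[ -8.21, - 8,-8, - 7,-2, -6/17, - 1/5,3/4, 2, 2,3,  5 , 6,6 , 7.04, 9]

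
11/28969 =11/28969 = 0.00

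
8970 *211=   1892670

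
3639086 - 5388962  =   - 1749876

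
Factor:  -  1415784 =-2^3*3^1 * 58991^1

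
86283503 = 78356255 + 7927248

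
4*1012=4048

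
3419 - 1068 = 2351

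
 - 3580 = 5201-8781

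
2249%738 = 35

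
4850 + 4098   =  8948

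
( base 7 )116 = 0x3E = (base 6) 142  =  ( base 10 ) 62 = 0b111110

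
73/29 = 73/29 =2.52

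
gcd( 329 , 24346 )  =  329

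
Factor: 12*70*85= 2^3*3^1*5^2*7^1*17^1 =71400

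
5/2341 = 5/2341 = 0.00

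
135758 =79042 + 56716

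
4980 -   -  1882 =6862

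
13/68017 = 13/68017 = 0.00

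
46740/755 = 61+137/151 = 61.91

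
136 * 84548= 11498528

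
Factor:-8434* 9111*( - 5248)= 2^8 * 3^1 * 41^1*3037^1*4217^1 = 403267729152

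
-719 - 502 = - 1221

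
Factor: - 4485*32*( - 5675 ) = 2^5 * 3^1 * 5^3 *13^1*23^1*227^1 =814476000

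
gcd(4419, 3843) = 9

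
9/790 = 9/790 = 0.01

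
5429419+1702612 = 7132031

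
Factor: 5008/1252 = 4 = 2^2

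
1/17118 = 1/17118 = 0.00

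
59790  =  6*9965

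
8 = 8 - 0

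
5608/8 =701 = 701.00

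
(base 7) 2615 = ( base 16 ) 3e0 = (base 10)992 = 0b1111100000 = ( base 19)2E4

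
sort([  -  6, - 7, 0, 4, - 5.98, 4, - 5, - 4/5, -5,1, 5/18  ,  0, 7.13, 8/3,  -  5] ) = [ - 7,-6, - 5.98, - 5, - 5, -5, - 4/5,  0,0, 5/18,1, 8/3, 4,4,7.13]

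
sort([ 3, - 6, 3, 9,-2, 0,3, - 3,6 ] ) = [ - 6, - 3, - 2,0,3, 3,3, 6,9 ] 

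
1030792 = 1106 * 932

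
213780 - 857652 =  - 643872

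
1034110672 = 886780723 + 147329949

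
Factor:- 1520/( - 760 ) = 2^1 = 2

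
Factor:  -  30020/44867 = - 2^2*  5^1*19^1*79^1*44867^ (  -  1)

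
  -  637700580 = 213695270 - 851395850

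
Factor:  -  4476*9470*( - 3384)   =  2^6*3^3*5^1*47^1*373^1 * 947^1 = 143440044480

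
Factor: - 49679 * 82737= - 3^2 *7^1* 29^1*47^1*151^1*317^1 = -4110291423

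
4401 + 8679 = 13080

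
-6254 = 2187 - 8441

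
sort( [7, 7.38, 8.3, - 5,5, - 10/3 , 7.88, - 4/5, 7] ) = [ - 5,-10/3, - 4/5,5 , 7,  7 , 7.38,7.88, 8.3]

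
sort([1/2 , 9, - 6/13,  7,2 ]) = [  -  6/13 , 1/2 , 2, 7, 9]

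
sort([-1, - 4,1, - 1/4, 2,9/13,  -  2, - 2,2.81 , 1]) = [ - 4,-2, - 2, - 1,-1/4, 9/13 , 1, 1,2,2.81 ] 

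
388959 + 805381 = 1194340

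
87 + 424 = 511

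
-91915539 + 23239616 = - 68675923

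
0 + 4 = 4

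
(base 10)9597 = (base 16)257d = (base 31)9ui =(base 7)36660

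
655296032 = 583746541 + 71549491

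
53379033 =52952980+426053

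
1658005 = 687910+970095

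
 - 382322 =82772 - 465094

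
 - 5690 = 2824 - 8514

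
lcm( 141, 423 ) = 423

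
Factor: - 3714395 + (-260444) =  - 11^1*361349^1= - 3974839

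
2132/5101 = 2132/5101 = 0.42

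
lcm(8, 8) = 8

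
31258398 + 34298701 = 65557099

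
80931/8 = 80931/8 = 10116.38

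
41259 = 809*51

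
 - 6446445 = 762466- 7208911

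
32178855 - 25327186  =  6851669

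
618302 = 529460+88842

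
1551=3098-1547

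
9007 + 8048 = 17055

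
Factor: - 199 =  - 199^1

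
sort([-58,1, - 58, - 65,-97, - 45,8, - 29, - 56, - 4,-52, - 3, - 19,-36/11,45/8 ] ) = [ - 97, - 65, - 58, - 58,-56,-52 ,-45,-29, - 19, - 4,-36/11, - 3 , 1, 45/8,8]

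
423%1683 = 423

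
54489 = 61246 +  - 6757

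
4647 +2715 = 7362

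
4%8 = 4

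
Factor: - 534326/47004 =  - 267163/23502=- 2^ (  -  1)*3^( - 1 )*13^1*3917^( - 1 )*20551^1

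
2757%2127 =630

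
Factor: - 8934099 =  - 3^1* 2978033^1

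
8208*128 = 1050624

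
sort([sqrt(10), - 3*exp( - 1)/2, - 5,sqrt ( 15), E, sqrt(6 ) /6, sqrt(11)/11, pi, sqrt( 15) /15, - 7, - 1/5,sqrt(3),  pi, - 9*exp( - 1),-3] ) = [ - 7,-5, - 9*exp(-1 ), - 3, - 3*exp( - 1)/2, - 1/5, sqrt(15)/15,sqrt( 11 )/11,sqrt( 6 )/6 , sqrt(3),E,pi, pi,  sqrt(10 ), sqrt(15 )] 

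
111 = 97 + 14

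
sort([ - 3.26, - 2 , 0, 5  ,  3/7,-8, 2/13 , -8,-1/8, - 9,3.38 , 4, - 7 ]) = [ - 9, - 8, - 8,-7, - 3.26, -2, - 1/8,0,  2/13 , 3/7, 3.38,  4,5 ] 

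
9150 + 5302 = 14452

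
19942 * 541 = 10788622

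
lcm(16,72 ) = 144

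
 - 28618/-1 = 28618 + 0/1 = 28618.00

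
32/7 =32/7 = 4.57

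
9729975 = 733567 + 8996408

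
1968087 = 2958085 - 989998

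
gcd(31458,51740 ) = 2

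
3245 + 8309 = 11554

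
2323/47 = 49  +  20/47 = 49.43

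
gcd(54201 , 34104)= 609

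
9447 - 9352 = 95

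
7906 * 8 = 63248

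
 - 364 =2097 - 2461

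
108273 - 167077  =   - 58804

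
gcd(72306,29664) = 1854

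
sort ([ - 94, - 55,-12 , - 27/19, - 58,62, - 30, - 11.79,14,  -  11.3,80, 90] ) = [ -94, -58, - 55, - 30,  -  12, - 11.79,- 11.3,-27/19,14, 62,80,90 ]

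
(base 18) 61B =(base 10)1973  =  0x7B5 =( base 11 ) 1534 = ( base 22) 41f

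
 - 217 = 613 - 830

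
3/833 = 3/833 = 0.00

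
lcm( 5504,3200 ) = 137600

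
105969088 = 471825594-365856506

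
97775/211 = 463 + 82/211 = 463.39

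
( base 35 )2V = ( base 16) 65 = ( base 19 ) 56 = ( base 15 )6B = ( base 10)101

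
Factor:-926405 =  - 5^1*29^1*6389^1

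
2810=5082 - 2272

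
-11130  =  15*( - 742) 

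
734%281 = 172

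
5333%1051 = 78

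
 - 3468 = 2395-5863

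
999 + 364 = 1363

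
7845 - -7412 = 15257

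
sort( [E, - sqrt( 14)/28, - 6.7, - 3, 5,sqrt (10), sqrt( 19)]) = [ - 6.7  , - 3, - sqrt ( 14) /28, E,sqrt(10),  sqrt( 19 ), 5 ]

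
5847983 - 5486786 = 361197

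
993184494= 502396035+490788459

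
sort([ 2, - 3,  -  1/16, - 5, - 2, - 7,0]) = [ - 7, - 5,  -  3,-2, - 1/16, 0 , 2]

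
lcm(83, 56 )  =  4648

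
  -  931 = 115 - 1046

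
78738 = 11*7158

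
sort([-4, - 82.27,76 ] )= [ - 82.27, - 4,76]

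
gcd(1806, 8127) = 903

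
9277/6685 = 1+2592/6685  =  1.39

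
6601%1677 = 1570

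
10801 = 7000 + 3801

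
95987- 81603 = 14384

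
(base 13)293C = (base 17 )13AG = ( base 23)b69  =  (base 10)5966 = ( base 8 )13516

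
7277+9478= 16755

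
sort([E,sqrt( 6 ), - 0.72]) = [ - 0.72,sqrt( 6 ), E]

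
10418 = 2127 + 8291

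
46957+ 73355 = 120312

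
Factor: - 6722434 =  - 2^1*173^1 * 19429^1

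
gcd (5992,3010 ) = 14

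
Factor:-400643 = -400643^1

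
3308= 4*827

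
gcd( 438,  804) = 6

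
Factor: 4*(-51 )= - 2^2 *3^1 * 17^1 = -  204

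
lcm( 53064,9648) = 106128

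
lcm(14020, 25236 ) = 126180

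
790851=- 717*( - 1103) 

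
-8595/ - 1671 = 5 + 80/557=5.14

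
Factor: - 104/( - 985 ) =2^3*5^(- 1)*13^1*197^(  -  1 ) 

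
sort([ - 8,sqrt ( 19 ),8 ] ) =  [-8,sqrt(19) , 8]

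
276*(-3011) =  - 831036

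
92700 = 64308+28392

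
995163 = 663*1501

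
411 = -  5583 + 5994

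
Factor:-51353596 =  - 2^2*7^1*251^1*7307^1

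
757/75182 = 757/75182 = 0.01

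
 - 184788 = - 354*522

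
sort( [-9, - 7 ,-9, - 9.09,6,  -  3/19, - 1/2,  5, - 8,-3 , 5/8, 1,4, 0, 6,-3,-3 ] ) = [-9.09, - 9, - 9, -8, - 7 , - 3,-3, - 3 , - 1/2,-3/19,0,5/8,1, 4,5, 6 , 6] 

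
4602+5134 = 9736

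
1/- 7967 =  - 1/7967 = -0.00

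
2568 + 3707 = 6275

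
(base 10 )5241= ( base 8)12171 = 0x1479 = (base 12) 3049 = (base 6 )40133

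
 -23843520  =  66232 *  ( - 360 )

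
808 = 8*101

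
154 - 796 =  - 642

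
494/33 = 494/33= 14.97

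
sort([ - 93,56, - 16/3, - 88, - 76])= [  -  93, - 88,-76, - 16/3,56]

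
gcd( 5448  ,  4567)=1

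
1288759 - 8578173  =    -  7289414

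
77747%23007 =8726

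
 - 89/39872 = - 1/448 =-0.00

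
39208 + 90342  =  129550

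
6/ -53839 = -1+53833/53839=-0.00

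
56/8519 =8/1217 = 0.01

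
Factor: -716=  - 2^2*179^1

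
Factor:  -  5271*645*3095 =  - 3^2*5^2*7^1 * 43^1* 251^1 * 619^1 =- 10522365525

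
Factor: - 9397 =-9397^1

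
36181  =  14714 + 21467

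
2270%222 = 50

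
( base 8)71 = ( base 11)52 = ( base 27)23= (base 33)1o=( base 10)57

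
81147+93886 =175033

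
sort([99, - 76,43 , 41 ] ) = [ -76,41,  43,99 ] 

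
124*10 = 1240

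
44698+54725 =99423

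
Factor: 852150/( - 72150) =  - 437/37   =  -19^1*23^1*37^( -1 )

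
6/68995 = 6/68995 = 0.00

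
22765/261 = 785/9 = 87.22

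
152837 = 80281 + 72556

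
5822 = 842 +4980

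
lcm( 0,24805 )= 0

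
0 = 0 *1158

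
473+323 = 796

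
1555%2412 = 1555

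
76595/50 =15319/10 = 1531.90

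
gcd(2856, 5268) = 12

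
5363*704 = 3775552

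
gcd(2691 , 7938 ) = 9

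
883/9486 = 883/9486 = 0.09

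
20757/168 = 123 + 31/56 =123.55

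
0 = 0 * 136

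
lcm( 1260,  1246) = 112140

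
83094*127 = 10552938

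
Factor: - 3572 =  - 2^2*19^1*47^1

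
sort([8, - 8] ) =[- 8,8] 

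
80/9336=10/1167 = 0.01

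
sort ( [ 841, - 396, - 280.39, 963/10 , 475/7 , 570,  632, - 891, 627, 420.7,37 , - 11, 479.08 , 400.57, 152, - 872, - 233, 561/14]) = [ - 891, - 872, - 396,-280.39,-233,  -  11, 37, 561/14, 475/7,963/10,152,  400.57, 420.7, 479.08,570,627, 632,841 ] 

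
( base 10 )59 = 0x3B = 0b111011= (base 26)27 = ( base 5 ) 214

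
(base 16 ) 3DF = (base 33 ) u1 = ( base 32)uv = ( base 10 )991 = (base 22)211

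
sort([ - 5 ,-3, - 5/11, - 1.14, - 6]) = [ - 6,  -  5, - 3, - 1.14, - 5/11 ] 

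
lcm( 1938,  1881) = 63954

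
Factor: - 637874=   -2^1*17^1* 73^1*257^1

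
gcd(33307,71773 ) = 1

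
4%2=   0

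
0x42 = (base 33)20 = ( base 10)66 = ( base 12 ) 56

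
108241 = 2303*47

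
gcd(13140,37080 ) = 180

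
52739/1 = 52739= 52739.00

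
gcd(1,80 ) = 1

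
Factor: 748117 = 421^1*1777^1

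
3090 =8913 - 5823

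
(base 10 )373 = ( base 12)271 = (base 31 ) c1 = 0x175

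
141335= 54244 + 87091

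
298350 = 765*390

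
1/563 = 1/563 =0.00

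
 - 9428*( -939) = 8852892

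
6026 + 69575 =75601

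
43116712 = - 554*( - 77828 ) 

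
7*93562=654934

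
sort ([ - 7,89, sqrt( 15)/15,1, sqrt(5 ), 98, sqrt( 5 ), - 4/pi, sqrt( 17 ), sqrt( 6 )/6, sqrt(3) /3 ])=[ - 7,-4/pi, sqrt( 15 )/15 , sqrt(6)/6,  sqrt( 3)/3,1,  sqrt( 5), sqrt( 5 ),sqrt( 17),89,98]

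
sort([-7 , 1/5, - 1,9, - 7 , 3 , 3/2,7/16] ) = [ - 7,  -  7 , - 1 , 1/5, 7/16,3/2,3,9]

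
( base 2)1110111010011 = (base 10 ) 7635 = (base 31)7t9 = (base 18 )15A3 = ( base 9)11423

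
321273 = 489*657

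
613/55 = 11 + 8/55 = 11.15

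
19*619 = 11761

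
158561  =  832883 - 674322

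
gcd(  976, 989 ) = 1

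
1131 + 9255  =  10386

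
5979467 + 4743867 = 10723334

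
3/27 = 1/9 = 0.11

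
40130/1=40130  =  40130.00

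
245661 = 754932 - 509271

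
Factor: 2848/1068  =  8/3 = 2^3*3^( - 1) 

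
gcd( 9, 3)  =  3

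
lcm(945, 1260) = 3780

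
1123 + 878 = 2001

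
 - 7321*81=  - 593001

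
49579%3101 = 3064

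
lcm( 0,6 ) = 0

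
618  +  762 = 1380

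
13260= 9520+3740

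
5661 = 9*629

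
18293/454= 18293/454=   40.29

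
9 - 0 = 9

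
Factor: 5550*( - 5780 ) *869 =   -  2^3*3^1 * 5^3 * 11^1* 17^2*37^1 * 79^1= - 27876651000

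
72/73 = 72/73 = 0.99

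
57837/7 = 57837/7 = 8262.43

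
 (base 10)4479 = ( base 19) C7E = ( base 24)7if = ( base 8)10577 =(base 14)18BD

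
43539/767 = 56  +  587/767 =56.77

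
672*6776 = 4553472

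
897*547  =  490659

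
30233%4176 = 1001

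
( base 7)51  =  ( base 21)1F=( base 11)33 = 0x24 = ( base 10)36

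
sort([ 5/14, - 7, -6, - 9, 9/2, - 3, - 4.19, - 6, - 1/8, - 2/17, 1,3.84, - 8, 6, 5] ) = [  -  9,-8, - 7, - 6, - 6, - 4.19, - 3, - 1/8, - 2/17,5/14, 1, 3.84,9/2,5, 6 ]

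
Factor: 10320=2^4*3^1 * 5^1*43^1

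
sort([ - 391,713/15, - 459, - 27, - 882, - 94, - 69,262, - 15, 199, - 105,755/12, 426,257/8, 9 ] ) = [ - 882, - 459, - 391 , - 105, -94,-69,  -  27 , - 15,  9, 257/8, 713/15,755/12,199, 262, 426 ]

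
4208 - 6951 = - 2743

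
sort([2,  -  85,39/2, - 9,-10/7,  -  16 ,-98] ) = [ - 98, - 85,  -  16,  -  9, - 10/7, 2,39/2 ]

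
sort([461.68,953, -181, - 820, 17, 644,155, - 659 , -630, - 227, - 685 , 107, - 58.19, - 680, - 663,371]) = [ - 820, - 685, - 680, - 663, - 659 , - 630, - 227,  -  181,-58.19,17 , 107, 155,371, 461.68,644 , 953]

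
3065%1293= 479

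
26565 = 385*69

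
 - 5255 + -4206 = -9461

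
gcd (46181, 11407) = 1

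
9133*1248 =11397984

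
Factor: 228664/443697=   2^3*3^( - 1)*101^1*131^( - 1)*283^1*1129^(  -  1 ) 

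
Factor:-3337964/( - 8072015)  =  476852/1153145 = 2^2*5^( - 1)* 7^(-1)*47^( - 1)*97^1 * 701^(  -  1 ) * 1229^1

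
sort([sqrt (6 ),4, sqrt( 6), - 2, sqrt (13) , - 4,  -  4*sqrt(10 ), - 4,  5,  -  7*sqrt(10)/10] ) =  [ - 4 *sqrt( 10 ),  -  4 ,  -  4,  -  7*sqrt ( 10 )/10,  -  2, sqrt( 6 ), sqrt ( 6), sqrt( 13),4, 5]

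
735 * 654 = 480690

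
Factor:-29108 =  - 2^2*19^1*383^1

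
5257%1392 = 1081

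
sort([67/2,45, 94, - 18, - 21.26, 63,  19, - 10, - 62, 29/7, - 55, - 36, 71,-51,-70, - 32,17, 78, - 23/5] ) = [-70, - 62, - 55, -51, - 36,  -  32, - 21.26,-18,-10, -23/5, 29/7, 17,19,67/2,45,63 , 71, 78, 94 ] 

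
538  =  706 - 168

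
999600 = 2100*476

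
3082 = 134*23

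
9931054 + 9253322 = 19184376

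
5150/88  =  58 + 23/44  =  58.52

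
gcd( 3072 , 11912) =8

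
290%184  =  106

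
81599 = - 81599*( - 1) 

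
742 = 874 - 132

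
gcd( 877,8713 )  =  1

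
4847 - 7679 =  - 2832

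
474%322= 152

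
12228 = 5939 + 6289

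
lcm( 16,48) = 48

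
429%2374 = 429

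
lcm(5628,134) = 5628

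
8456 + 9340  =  17796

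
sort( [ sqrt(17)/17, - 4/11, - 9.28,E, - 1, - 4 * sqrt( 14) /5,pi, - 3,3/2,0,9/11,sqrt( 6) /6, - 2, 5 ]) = [-9.28, - 3,-4*sqrt( 14) /5,  -  2, - 1, - 4/11, 0, sqrt( 17)/17 , sqrt( 6 ) /6, 9/11, 3/2,E,pi , 5 ]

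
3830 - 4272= - 442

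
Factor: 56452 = 2^2*11^1*1283^1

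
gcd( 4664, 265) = 53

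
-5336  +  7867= 2531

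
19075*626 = 11940950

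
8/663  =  8/663 = 0.01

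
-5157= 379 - 5536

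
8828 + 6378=15206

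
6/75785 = 6/75785 =0.00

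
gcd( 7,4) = 1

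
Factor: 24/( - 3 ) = -8=-2^3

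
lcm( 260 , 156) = 780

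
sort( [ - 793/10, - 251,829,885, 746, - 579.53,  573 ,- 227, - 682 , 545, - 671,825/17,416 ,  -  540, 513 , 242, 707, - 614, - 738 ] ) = [ - 738, - 682,-671, - 614,-579.53,- 540, - 251, - 227, - 793/10,825/17,242,416,513,545,573,707, 746, 829,885 ]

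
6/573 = 2/191 = 0.01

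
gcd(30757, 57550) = 1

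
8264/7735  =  1 + 529/7735 = 1.07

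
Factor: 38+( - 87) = -49 = -7^2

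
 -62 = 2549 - 2611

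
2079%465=219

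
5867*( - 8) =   -  46936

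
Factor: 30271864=2^3 * 7^1*19^1 * 23^1 * 1237^1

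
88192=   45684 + 42508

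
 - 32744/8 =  - 4093=- 4093.00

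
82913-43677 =39236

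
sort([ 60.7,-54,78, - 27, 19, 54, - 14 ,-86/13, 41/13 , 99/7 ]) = [-54, - 27,- 14, - 86/13 , 41/13, 99/7 , 19, 54,60.7,  78 ] 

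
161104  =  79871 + 81233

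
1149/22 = 1149/22  =  52.23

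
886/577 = 886/577 = 1.54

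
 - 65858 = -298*221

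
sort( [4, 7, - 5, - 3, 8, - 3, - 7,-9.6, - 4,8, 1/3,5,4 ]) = [ - 9.6, - 7, - 5, - 4, - 3, - 3 , 1/3, 4, 4, 5,7,8, 8] 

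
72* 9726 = 700272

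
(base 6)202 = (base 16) 4A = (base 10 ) 74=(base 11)68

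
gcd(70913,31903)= 1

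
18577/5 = 3715+ 2/5 = 3715.40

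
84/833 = 12/119 =0.10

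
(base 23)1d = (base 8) 44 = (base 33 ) 13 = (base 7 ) 51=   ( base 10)36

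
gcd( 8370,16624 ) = 2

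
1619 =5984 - 4365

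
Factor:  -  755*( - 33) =3^1*5^1*11^1*151^1 = 24915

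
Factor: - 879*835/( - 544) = 2^ ( - 5) * 3^1*5^1*17^(-1 )*167^1* 293^1 = 733965/544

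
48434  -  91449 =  - 43015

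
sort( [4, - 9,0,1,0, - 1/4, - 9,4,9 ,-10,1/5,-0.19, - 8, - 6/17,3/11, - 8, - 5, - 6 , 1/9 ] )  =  [ - 10 , - 9, - 9, - 8, - 8,- 6 ,- 5, - 6/17, - 1/4, - 0.19, 0,0,1/9 , 1/5,3/11, 1,4,4,9 ] 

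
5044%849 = 799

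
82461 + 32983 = 115444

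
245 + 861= 1106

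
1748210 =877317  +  870893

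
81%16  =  1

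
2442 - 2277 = 165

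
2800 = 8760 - 5960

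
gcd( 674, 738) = 2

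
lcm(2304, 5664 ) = 135936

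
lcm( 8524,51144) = 51144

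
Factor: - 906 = - 2^1*3^1*151^1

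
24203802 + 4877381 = 29081183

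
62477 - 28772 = 33705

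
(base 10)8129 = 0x1FC1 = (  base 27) B42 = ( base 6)101345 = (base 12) 4855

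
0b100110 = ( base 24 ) 1e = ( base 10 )38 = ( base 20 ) 1i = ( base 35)13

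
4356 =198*22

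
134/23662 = 67/11831= 0.01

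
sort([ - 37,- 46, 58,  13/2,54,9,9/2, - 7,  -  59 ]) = [-59, - 46,- 37 ,-7, 9/2,  13/2,9, 54, 58]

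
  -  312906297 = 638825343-951731640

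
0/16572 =0 = 0.00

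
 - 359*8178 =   -  2935902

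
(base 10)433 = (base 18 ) 161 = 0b110110001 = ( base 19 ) 13f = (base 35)cd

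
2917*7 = 20419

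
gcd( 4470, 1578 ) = 6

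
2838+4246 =7084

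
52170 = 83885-31715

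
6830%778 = 606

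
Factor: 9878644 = 2^2 * 89^1*27749^1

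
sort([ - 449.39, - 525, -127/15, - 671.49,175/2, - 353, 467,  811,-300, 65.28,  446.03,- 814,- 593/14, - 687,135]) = [ - 814,- 687,  -  671.49,  -  525,-449.39,  -  353,-300, - 593/14, - 127/15, 65.28, 175/2,135,446.03,  467, 811]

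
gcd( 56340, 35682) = 1878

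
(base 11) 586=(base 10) 699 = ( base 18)22f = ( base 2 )1010111011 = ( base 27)PO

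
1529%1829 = 1529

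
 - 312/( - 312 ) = 1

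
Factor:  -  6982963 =- 13^1*521^1 * 1031^1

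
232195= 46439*5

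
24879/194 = 24879/194 = 128.24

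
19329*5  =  96645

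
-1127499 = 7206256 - 8333755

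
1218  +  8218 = 9436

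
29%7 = 1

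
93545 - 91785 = 1760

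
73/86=73/86= 0.85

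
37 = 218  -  181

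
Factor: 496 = 2^4*31^1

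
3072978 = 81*37938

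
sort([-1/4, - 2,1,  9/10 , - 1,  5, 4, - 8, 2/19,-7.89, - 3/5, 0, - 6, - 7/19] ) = [ - 8, - 7.89, - 6, - 2,-1, - 3/5, - 7/19, - 1/4,0, 2/19, 9/10,  1, 4,5]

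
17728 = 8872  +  8856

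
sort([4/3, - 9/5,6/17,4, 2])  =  [ - 9/5, 6/17, 4/3, 2, 4]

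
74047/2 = 74047/2 =37023.50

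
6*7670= 46020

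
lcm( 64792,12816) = 1166256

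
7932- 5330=2602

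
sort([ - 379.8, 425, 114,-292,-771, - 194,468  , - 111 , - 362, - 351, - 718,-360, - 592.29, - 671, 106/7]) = [ - 771,-718, - 671,  -  592.29, - 379.8, - 362, - 360, - 351, - 292, - 194, - 111, 106/7, 114,425,468 ] 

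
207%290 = 207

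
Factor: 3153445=5^1  *  630689^1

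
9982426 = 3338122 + 6644304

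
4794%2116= 562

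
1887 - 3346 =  - 1459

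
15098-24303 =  - 9205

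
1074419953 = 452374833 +622045120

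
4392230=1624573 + 2767657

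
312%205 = 107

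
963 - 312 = 651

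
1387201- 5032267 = - 3645066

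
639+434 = 1073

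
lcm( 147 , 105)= 735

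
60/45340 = 3/2267=0.00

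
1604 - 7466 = -5862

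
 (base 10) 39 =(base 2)100111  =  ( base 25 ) 1E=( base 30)19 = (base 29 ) 1A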